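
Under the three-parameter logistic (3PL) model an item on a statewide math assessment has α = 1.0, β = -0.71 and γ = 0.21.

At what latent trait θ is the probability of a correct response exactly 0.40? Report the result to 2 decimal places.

-1.86

P(θ) = γ + (1 − γ) · 1 / (1 + exp(−α(θ − β)))
Remove guessing floor: (0.40 − 0.21)/(1 − 0.21) = 0.2405
logit = ln(0.2405/0.7595) = -1.1499
θ = β + logit/(α) = -0.71 + (-1.1499)/1.0000 = -1.8599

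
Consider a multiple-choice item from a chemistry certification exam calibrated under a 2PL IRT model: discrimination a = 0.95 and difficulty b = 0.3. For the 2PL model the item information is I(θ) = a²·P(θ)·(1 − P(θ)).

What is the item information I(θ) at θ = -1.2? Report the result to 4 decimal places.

P = 1/(1+e^{1.4250}) = 0.1939
P(1−P) = 0.1939 × 0.8061 = 0.1563
I = a² × P(1−P) = 0.95² × 0.1563 = 0.14105

0.1411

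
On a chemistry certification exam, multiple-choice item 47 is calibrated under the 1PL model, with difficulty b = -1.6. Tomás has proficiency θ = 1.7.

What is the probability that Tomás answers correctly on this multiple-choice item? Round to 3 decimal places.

P(θ) = 1 / (1 + exp(−(θ − b)))
Exponent: (1.7 − (-1.6)) = 3.3000
1/(1 + e^{-3.3000}) = 0.9644
P = 0.9644

0.964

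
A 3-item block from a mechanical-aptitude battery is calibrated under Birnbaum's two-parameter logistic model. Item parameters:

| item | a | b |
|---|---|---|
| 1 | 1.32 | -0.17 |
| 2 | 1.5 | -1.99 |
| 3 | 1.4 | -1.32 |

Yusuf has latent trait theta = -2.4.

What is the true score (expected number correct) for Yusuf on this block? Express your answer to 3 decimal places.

P(theta) = 1 / (1 + exp(−a(theta − b)))
P_1 = 1/(1+e^{2.9436}) = 0.0500
P_2 = 1/(1+e^{0.6150}) = 0.3509
P_3 = 1/(1+e^{1.5120}) = 0.1806
E[score] = 0.0500 + 0.3509 + 0.1806 = 0.5816

0.582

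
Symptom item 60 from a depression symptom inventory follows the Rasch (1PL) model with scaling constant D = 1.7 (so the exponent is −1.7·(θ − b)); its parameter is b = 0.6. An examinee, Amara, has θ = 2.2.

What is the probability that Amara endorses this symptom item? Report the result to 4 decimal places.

0.9382

P(θ) = 1 / (1 + exp(−D·(θ − b)))
Exponent: 1.7 × (2.2 − 0.6) = 2.7200
1/(1 + e^{-2.7200}) = 0.9382
P = 0.9382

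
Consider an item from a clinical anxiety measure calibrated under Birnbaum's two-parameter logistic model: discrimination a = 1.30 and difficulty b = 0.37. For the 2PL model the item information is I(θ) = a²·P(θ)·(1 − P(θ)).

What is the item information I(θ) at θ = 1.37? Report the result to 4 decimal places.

P = 1/(1+e^{-1.3000}) = 0.7858
P(1−P) = 0.7858 × 0.2142 = 0.1683
I = a² × P(1−P) = 1.30² × 0.1683 = 0.28442

0.2844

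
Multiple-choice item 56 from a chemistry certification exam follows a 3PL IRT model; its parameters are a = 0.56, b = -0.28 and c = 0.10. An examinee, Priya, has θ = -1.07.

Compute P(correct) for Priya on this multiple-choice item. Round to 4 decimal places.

0.4521

P(θ) = c + (1 − c) · 1 / (1 + exp(−a(θ − b)))
Exponent: 0.56 × (-1.07 − (-0.28)) = -0.4424
1/(1 + e^{0.4424}) = 0.3912
P = 0.10 + 0.90 × 0.3912 = 0.4521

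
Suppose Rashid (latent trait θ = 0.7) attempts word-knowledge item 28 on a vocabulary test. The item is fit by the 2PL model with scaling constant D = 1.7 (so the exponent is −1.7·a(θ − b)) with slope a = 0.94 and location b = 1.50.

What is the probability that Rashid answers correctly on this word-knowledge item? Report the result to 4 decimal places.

0.2178

P(θ) = 1 / (1 + exp(−D·a(θ − b)))
Exponent: 1.7 × 0.94 × (0.7 − 1.50) = -1.2784
1/(1 + e^{1.2784}) = 0.2178
P = 0.2178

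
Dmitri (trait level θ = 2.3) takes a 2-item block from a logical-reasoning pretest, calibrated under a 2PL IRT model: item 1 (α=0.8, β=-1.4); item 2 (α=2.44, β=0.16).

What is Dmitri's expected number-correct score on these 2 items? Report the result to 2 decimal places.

1.95

P(θ) = 1 / (1 + exp(−α(θ − β)))
P_1 = 1/(1+e^{-2.9600}) = 0.9507
P_2 = 1/(1+e^{-5.2216}) = 0.9946
E[score] = 0.9507 + 0.9946 = 1.9454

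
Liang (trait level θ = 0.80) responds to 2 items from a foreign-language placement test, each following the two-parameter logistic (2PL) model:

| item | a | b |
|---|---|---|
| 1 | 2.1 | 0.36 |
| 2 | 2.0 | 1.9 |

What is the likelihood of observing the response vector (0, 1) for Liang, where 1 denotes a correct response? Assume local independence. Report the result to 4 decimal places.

P(θ) = 1 / (1 + exp(−a(θ − b)))
P_1 = 1/(1+e^{-0.9240}) = 0.7159
P_2 = 1/(1+e^{2.2000}) = 0.0998
L = (1−P_1) × P_2 = 0.2841 × 0.0998 = 0.02834

0.0283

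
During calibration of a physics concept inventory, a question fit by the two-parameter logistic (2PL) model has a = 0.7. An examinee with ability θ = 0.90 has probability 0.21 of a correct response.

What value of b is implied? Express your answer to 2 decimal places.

2.79

P(θ) = 1 / (1 + exp(−a(θ − b)))
logit(0.21) = ln(0.21/0.79) = -1.3249
b = θ − logit/(a) = 0.90 − (-1.3249)/0.7000 = 2.7928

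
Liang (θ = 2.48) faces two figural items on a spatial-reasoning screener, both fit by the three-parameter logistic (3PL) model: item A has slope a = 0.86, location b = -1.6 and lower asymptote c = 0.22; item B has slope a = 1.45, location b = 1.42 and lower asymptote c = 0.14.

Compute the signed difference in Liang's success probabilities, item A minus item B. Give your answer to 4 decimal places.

P(θ) = c + (1 − c) · 1 / (1 + exp(−a(θ − b)))
P_A = 0.9773
P_B = 0.8478
P_A − P_B = 0.1295

0.1295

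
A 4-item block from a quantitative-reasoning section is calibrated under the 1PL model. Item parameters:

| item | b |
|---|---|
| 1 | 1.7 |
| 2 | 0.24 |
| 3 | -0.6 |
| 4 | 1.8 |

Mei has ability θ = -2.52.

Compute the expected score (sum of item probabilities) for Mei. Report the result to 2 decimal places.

P(θ) = 1 / (1 + exp(−(θ − b)))
P_1 = 1/(1+e^{4.2200}) = 0.0145
P_2 = 1/(1+e^{2.7600}) = 0.0595
P_3 = 1/(1+e^{1.9200}) = 0.1279
P_4 = 1/(1+e^{4.3200}) = 0.0131
E[score] = 0.0145 + 0.0595 + 0.1279 + 0.0131 = 0.2150

0.21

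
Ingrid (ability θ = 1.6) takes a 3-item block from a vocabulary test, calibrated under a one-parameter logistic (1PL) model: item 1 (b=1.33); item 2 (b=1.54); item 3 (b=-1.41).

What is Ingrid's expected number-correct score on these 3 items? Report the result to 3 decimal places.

P(θ) = 1 / (1 + exp(−(θ − b)))
P_1 = 1/(1+e^{-0.2700}) = 0.5671
P_2 = 1/(1+e^{-0.0600}) = 0.5150
P_3 = 1/(1+e^{-3.0100}) = 0.9530
E[score] = 0.5671 + 0.5150 + 0.9530 = 2.0351

2.035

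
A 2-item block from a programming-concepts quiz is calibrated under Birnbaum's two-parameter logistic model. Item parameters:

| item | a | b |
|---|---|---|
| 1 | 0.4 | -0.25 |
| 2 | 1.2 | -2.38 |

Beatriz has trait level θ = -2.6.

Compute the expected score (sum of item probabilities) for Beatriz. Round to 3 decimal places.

P(θ) = 1 / (1 + exp(−a(θ − b)))
P_1 = 1/(1+e^{0.9400}) = 0.2809
P_2 = 1/(1+e^{0.2640}) = 0.4344
E[score] = 0.2809 + 0.4344 = 0.7153

0.715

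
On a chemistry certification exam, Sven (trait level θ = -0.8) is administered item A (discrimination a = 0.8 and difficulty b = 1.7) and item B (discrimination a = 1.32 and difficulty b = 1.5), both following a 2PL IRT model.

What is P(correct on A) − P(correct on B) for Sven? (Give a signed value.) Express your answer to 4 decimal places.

P(θ) = 1 / (1 + exp(−a(θ − b)))
P_A = 0.1192
P_B = 0.0458
P_A − P_B = 0.0734

0.0734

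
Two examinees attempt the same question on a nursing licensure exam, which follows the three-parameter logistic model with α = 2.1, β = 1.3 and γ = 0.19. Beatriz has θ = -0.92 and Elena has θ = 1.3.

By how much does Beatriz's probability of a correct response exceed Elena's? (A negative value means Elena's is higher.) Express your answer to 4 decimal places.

P(θ) = γ + (1 − γ) · 1 / (1 + exp(−α(θ − β)))
P(Beatriz) = 0.1976  [exponent -4.6620]
P(Elena) = 0.5950  [exponent 0.0000]
Difference = 0.1976 − 0.5950 = -0.3974

-0.3974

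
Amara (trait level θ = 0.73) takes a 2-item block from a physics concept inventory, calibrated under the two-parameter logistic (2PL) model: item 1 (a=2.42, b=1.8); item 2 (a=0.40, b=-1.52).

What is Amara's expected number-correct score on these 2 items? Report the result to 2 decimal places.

0.78

P(θ) = 1 / (1 + exp(−a(θ − b)))
P_1 = 1/(1+e^{2.5894}) = 0.0698
P_2 = 1/(1+e^{-0.9000}) = 0.7109
E[score] = 0.0698 + 0.7109 = 0.7808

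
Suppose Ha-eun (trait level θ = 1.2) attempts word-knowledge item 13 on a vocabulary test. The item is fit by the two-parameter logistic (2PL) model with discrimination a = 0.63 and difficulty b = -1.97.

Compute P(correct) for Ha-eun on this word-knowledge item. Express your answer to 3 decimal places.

0.880

P(θ) = 1 / (1 + exp(−a(θ − b)))
Exponent: 0.63 × (1.2 − (-1.97)) = 1.9971
1/(1 + e^{-1.9971}) = 0.8805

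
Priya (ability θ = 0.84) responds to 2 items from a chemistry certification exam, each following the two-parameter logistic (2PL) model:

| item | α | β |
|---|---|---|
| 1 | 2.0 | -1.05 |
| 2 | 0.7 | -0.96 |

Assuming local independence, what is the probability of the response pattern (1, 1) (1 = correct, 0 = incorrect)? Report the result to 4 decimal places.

0.7616

P(θ) = 1 / (1 + exp(−α(θ − β)))
P_1 = 1/(1+e^{-3.7800}) = 0.9777
P_2 = 1/(1+e^{-1.2600}) = 0.7790
L = P_1 × P_2 = 0.9777 × 0.7790 = 0.76164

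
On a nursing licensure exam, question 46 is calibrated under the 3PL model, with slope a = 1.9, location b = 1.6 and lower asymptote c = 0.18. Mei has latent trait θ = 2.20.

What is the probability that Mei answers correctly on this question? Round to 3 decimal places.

0.801

P(θ) = c + (1 − c) · 1 / (1 + exp(−a(θ − b)))
Exponent: 1.9 × (2.20 − 1.6) = 1.1400
1/(1 + e^{-1.1400}) = 0.7577
P = 0.18 + 0.82 × 0.7577 = 0.8013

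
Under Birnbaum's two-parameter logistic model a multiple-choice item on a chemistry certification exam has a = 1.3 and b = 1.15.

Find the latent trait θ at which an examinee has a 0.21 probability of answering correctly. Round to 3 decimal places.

P(θ) = 1 / (1 + exp(−a(θ − b)))
logit = ln(0.2100/0.7900) = -1.3249
θ = b + logit/(a) = 1.15 + (-1.3249)/1.3000 = 0.1308

0.131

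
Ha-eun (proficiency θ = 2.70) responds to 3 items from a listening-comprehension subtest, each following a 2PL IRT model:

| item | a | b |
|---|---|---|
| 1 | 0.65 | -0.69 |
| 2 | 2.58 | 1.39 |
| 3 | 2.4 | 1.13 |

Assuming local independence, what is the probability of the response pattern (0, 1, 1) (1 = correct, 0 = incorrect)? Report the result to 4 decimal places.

P(θ) = 1 / (1 + exp(−a(θ − b)))
P_1 = 1/(1+e^{-2.2035}) = 0.9006
P_2 = 1/(1+e^{-3.3798}) = 0.9671
P_3 = 1/(1+e^{-3.7680}) = 0.9774
L = (1−P_1) × P_2 × P_3 = 0.0994 × 0.9671 × 0.9774 = 0.09399

0.0940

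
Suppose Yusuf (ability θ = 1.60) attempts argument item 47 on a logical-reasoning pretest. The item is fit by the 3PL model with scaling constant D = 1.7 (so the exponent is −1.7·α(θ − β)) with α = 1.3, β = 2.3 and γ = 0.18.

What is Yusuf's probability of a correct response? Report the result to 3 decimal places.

0.324

P(θ) = γ + (1 − γ) · 1 / (1 + exp(−D·α(θ − β)))
Exponent: 1.7 × 1.3 × (1.60 − 2.3) = -1.5470
1/(1 + e^{1.5470}) = 0.1755
P = 0.18 + 0.82 × 0.1755 = 0.3239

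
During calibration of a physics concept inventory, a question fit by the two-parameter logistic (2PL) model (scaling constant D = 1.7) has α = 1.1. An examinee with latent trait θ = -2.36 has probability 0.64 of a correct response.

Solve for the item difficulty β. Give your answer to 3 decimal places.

P(θ) = 1 / (1 + exp(−D·α(θ − β)))
logit(0.64) = ln(0.64/0.36) = 0.5754
β = θ − logit/(1.7·α) = -2.36 − 0.5754/1.8700 = -2.6677

-2.668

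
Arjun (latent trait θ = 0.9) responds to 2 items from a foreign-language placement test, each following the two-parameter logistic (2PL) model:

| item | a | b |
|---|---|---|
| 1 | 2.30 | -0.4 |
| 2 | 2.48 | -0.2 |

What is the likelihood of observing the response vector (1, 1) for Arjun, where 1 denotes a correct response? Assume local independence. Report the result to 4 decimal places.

P(θ) = 1 / (1 + exp(−a(θ − b)))
P_1 = 1/(1+e^{-2.9900}) = 0.9521
P_2 = 1/(1+e^{-2.7280}) = 0.9387
L = P_1 × P_2 = 0.9521 × 0.9387 = 0.89372

0.8937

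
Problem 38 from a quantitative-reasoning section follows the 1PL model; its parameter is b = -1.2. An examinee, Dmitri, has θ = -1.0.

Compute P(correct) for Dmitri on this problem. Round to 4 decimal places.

P(θ) = 1 / (1 + exp(−(θ − b)))
Exponent: (-1.0 − (-1.2)) = 0.2000
1/(1 + e^{-0.2000}) = 0.5498
P = 0.5498

0.5498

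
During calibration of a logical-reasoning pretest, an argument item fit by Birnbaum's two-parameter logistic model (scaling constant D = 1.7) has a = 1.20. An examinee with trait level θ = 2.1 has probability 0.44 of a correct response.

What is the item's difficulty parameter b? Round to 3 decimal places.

P(θ) = 1 / (1 + exp(−D·a(θ − b)))
logit(0.44) = ln(0.44/0.56) = -0.2412
b = θ − logit/(1.7·a) = 2.1 − (-0.2412)/2.0400 = 2.2182

2.218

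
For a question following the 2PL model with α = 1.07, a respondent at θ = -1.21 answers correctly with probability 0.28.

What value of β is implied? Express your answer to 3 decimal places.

-0.327

P(θ) = 1 / (1 + exp(−α(θ − β)))
logit(0.28) = ln(0.28/0.72) = -0.9445
β = θ − logit/(α) = -1.21 − (-0.9445)/1.0700 = -0.3273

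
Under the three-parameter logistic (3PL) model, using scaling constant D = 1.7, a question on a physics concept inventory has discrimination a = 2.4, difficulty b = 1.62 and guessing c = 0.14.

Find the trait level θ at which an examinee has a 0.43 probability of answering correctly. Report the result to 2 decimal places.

1.45

P(θ) = c + (1 − c) · 1 / (1 + exp(−D·a(θ − b)))
Remove guessing floor: (0.43 − 0.14)/(1 − 0.14) = 0.3372
logit = ln(0.3372/0.6628) = -0.6758
θ = b + logit/(1.7·a) = 1.62 + (-0.6758)/4.0800 = 1.4544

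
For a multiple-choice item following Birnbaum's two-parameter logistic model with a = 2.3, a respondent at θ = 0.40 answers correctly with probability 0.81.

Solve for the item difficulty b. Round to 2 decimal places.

-0.23

P(θ) = 1 / (1 + exp(−a(θ − b)))
logit(0.81) = ln(0.81/0.19) = 1.4500
b = θ − logit/(a) = 0.40 − 1.4500/2.3000 = -0.2304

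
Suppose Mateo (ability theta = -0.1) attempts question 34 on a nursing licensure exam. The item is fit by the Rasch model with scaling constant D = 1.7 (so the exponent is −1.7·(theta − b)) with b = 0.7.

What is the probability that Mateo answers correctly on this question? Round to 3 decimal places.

0.204

P(theta) = 1 / (1 + exp(−D·(theta − b)))
Exponent: 1.7 × (-0.1 − 0.7) = -1.3600
1/(1 + e^{1.3600}) = 0.2042
P = 0.2042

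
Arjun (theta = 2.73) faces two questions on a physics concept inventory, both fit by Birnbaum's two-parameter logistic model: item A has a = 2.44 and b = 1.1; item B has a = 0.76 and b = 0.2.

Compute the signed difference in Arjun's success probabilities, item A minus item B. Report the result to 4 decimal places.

0.1092

P(theta) = 1 / (1 + exp(−a(theta − b)))
P_A = 0.9816
P_B = 0.8725
P_A − P_B = 0.1092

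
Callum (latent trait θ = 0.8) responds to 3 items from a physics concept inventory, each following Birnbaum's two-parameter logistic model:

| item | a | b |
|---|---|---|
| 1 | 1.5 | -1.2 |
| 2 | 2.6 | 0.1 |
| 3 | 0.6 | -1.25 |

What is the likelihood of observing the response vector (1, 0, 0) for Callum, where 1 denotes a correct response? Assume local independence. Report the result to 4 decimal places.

P(θ) = 1 / (1 + exp(−a(θ − b)))
P_1 = 1/(1+e^{-3.0000}) = 0.9526
P_2 = 1/(1+e^{-1.8200}) = 0.8606
P_3 = 1/(1+e^{-1.2300}) = 0.7738
L = P_1 × (1−P_2) × (1−P_3) = 0.9526 × 0.1394 × 0.2262 = 0.03004

0.0300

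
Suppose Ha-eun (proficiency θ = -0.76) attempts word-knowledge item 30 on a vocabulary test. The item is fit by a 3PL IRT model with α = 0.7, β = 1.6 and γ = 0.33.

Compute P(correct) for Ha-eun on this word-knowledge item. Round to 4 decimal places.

P(θ) = γ + (1 − γ) · 1 / (1 + exp(−α(θ − β)))
Exponent: 0.7 × (-0.76 − 1.6) = -1.6520
1/(1 + e^{1.6520}) = 0.1608
P = 0.33 + 0.67 × 0.1608 = 0.4378

0.4378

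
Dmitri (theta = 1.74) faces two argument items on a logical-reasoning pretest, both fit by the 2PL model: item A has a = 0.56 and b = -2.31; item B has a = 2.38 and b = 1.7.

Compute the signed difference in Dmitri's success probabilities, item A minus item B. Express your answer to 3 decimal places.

0.382

P(theta) = 1 / (1 + exp(−a(theta − b)))
P_A = 0.9062
P_B = 0.5238
P_A − P_B = 0.3824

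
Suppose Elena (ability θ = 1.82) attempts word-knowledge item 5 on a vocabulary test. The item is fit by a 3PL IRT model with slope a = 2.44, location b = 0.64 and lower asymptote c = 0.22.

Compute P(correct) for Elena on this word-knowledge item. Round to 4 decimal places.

0.9585

P(θ) = c + (1 − c) · 1 / (1 + exp(−a(θ − b)))
Exponent: 2.44 × (1.82 − 0.64) = 2.8792
1/(1 + e^{-2.8792}) = 0.9468
P = 0.22 + 0.78 × 0.9468 = 0.9585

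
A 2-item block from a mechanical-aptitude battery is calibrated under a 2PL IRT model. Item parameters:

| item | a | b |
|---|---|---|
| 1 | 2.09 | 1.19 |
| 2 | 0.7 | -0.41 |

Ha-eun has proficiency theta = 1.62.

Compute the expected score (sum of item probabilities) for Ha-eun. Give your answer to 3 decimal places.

P(theta) = 1 / (1 + exp(−a(theta − b)))
P_1 = 1/(1+e^{-0.8987}) = 0.7107
P_2 = 1/(1+e^{-1.4210}) = 0.8055
E[score] = 0.7107 + 0.8055 = 1.5162

1.516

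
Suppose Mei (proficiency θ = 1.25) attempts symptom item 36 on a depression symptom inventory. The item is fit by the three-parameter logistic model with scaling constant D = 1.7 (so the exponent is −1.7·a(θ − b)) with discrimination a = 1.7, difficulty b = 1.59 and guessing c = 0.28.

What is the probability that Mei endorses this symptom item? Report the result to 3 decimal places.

P(θ) = c + (1 − c) · 1 / (1 + exp(−D·a(θ − b)))
Exponent: 1.7 × 1.7 × (1.25 − 1.59) = -0.9826
1/(1 + e^{0.9826}) = 0.2724
P = 0.28 + 0.72 × 0.2724 = 0.4761

0.476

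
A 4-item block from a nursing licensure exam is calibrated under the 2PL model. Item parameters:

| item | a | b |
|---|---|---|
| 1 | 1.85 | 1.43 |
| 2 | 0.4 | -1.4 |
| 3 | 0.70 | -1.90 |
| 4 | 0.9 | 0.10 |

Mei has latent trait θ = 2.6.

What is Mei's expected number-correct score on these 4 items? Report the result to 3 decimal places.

P(θ) = 1 / (1 + exp(−a(θ − b)))
P_1 = 1/(1+e^{-2.1645}) = 0.8970
P_2 = 1/(1+e^{-1.6000}) = 0.8320
P_3 = 1/(1+e^{-3.1500}) = 0.9589
P_4 = 1/(1+e^{-2.2500}) = 0.9047
E[score] = 0.8970 + 0.8320 + 0.9589 + 0.9047 = 3.5926

3.593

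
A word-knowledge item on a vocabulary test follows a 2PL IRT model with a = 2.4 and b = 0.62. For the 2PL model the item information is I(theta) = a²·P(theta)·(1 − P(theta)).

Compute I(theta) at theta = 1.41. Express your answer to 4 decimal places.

P = 1/(1+e^{-1.8960}) = 0.8694
P(1−P) = 0.8694 × 0.1306 = 0.1135
I = a² × P(1−P) = 2.4² × 0.1135 = 0.65385

0.6538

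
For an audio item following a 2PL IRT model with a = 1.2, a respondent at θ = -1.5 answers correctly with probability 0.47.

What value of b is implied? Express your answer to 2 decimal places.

P(θ) = 1 / (1 + exp(−a(θ − b)))
logit(0.47) = ln(0.47/0.53) = -0.1201
b = θ − logit/(a) = -1.5 − (-0.1201)/1.2000 = -1.3999

-1.40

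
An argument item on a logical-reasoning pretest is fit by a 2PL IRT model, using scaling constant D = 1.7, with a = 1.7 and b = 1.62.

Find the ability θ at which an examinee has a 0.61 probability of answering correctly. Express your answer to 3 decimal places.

1.775

P(θ) = 1 / (1 + exp(−D·a(θ − b)))
logit = ln(0.6100/0.3900) = 0.4473
θ = b + logit/(1.7·a) = 1.62 + 0.4473/2.8900 = 1.7748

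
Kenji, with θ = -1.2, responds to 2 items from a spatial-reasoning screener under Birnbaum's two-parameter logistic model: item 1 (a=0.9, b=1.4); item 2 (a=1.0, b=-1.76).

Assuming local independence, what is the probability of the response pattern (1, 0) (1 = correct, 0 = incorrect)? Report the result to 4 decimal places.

0.0319

P(θ) = 1 / (1 + exp(−a(θ − b)))
P_1 = 1/(1+e^{2.3400}) = 0.0879
P_2 = 1/(1+e^{-0.5600}) = 0.6365
L = P_1 × (1−P_2) = 0.0879 × 0.3635 = 0.03194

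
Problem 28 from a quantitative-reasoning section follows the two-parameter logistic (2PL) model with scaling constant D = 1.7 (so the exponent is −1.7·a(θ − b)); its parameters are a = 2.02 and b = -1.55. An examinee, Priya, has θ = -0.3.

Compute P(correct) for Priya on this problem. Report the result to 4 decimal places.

P(θ) = 1 / (1 + exp(−D·a(θ − b)))
Exponent: 1.7 × 2.02 × (-0.3 − (-1.55)) = 4.2925
1/(1 + e^{-4.2925}) = 0.9865
P = 0.9865

0.9865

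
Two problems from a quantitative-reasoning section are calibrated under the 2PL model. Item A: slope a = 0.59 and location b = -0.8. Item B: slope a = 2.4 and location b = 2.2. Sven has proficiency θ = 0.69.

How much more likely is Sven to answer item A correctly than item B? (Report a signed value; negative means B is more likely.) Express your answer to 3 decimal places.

0.681

P(θ) = 1 / (1 + exp(−a(θ − b)))
P_A = 0.7066
P_B = 0.0260
P_A − P_B = 0.6807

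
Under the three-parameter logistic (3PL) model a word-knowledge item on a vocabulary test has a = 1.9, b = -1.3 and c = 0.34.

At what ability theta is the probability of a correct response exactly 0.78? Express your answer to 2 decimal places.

-0.94

P(theta) = c + (1 − c) · 1 / (1 + exp(−a(theta − b)))
Remove guessing floor: (0.78 − 0.34)/(1 − 0.34) = 0.6667
logit = ln(0.6667/0.3333) = 0.6931
theta = b + logit/(a) = -1.3 + 0.6931/1.9000 = -0.9352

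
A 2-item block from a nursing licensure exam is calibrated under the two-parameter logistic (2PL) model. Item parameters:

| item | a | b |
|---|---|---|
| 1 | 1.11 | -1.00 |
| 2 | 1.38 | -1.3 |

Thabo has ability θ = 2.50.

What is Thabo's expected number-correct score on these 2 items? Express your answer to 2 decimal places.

P(θ) = 1 / (1 + exp(−a(θ − b)))
P_1 = 1/(1+e^{-3.8850}) = 0.9799
P_2 = 1/(1+e^{-5.2440}) = 0.9947
E[score] = 0.9799 + 0.9947 = 1.9746

1.97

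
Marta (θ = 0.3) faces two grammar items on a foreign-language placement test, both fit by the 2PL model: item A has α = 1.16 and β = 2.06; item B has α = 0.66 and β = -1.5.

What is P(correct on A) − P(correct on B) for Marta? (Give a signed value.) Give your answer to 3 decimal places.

-0.651

P(θ) = 1 / (1 + exp(−α(θ − β)))
P_A = 0.1149
P_B = 0.7664
P_A − P_B = -0.6515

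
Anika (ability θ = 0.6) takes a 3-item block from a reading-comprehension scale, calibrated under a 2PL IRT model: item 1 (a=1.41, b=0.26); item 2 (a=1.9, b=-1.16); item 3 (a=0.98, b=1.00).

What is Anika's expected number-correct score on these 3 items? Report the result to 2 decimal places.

1.99

P(θ) = 1 / (1 + exp(−a(θ − b)))
P_1 = 1/(1+e^{-0.4794}) = 0.6176
P_2 = 1/(1+e^{-3.3440}) = 0.9659
P_3 = 1/(1+e^{0.3920}) = 0.4032
E[score] = 0.6176 + 0.9659 + 0.4032 = 1.9867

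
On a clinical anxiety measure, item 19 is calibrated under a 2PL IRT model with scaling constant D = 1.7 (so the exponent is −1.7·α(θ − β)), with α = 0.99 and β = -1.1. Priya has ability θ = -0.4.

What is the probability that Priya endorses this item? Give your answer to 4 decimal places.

P(θ) = 1 / (1 + exp(−D·α(θ − β)))
Exponent: 1.7 × 0.99 × (-0.4 − (-1.1)) = 1.1781
1/(1 + e^{-1.1781}) = 0.7646
P = 0.7646

0.7646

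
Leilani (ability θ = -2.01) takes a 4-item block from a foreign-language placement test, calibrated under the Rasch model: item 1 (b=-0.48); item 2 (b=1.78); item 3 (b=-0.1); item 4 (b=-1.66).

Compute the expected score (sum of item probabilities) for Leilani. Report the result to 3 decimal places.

0.742

P(θ) = 1 / (1 + exp(−(θ − b)))
P_1 = 1/(1+e^{1.5300}) = 0.1780
P_2 = 1/(1+e^{3.7900}) = 0.0221
P_3 = 1/(1+e^{1.9100}) = 0.1290
P_4 = 1/(1+e^{0.3500}) = 0.4134
E[score] = 0.1780 + 0.0221 + 0.1290 + 0.4134 = 0.7425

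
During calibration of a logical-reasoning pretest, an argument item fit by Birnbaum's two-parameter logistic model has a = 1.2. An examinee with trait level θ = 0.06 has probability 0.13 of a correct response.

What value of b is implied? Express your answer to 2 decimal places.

1.64

P(θ) = 1 / (1 + exp(−a(θ − b)))
logit(0.13) = ln(0.13/0.87) = -1.9010
b = θ − logit/(a) = 0.06 − (-1.9010)/1.2000 = 1.6441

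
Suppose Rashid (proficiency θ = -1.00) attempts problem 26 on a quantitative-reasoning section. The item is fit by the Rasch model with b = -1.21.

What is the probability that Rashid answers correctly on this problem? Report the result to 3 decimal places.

0.552

P(θ) = 1 / (1 + exp(−(θ − b)))
Exponent: (-1.00 − (-1.21)) = 0.2100
1/(1 + e^{-0.2100}) = 0.5523
P = 0.5523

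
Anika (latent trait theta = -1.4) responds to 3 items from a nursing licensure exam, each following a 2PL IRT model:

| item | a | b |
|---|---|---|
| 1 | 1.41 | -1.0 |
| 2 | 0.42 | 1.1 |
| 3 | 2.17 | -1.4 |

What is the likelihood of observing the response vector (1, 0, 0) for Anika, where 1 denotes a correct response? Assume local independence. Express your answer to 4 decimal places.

0.1343

P(theta) = 1 / (1 + exp(−a(theta − b)))
P_1 = 1/(1+e^{0.5640}) = 0.3626
P_2 = 1/(1+e^{1.0500}) = 0.2592
P_3 = 1/(1+e^{0.0000}) = 0.5000
L = P_1 × (1−P_2) × (1−P_3) = 0.3626 × 0.7408 × 0.5000 = 0.13431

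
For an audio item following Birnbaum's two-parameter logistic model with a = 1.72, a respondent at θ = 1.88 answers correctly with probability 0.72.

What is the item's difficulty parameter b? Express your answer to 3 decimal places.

P(θ) = 1 / (1 + exp(−a(θ − b)))
logit(0.72) = ln(0.72/0.28) = 0.9445
b = θ − logit/(a) = 1.88 − 0.9445/1.7200 = 1.3309

1.331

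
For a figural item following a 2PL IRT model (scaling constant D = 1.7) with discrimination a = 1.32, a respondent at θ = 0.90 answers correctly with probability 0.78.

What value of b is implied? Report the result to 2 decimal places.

0.34

P(θ) = 1 / (1 + exp(−D·a(θ − b)))
logit(0.78) = ln(0.78/0.22) = 1.2657
b = θ − logit/(1.7·a) = 0.90 − 1.2657/2.2440 = 0.3360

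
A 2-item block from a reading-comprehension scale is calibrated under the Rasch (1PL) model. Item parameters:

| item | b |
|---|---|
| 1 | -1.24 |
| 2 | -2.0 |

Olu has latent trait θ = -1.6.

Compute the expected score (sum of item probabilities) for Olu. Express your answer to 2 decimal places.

P(θ) = 1 / (1 + exp(−(θ − b)))
P_1 = 1/(1+e^{0.3600}) = 0.4110
P_2 = 1/(1+e^{-0.4000}) = 0.5987
E[score] = 0.4110 + 0.5987 = 1.0096

1.01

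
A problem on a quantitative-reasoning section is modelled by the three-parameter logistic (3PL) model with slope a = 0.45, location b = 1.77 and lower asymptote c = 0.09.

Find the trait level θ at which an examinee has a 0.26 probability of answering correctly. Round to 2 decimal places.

-1.50

P(θ) = c + (1 − c) · 1 / (1 + exp(−a(θ − b)))
Remove guessing floor: (0.26 − 0.09)/(1 − 0.09) = 0.1868
logit = ln(0.1868/0.8132) = -1.4709
θ = b + logit/(a) = 1.77 + (-1.4709)/0.4500 = -1.4986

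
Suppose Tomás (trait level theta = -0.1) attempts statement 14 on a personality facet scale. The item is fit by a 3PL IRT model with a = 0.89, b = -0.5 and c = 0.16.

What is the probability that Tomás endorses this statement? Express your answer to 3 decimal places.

P(theta) = c + (1 − c) · 1 / (1 + exp(−a(theta − b)))
Exponent: 0.89 × (-0.1 − (-0.5)) = 0.3560
1/(1 + e^{-0.3560}) = 0.5881
P = 0.16 + 0.84 × 0.5881 = 0.6540

0.654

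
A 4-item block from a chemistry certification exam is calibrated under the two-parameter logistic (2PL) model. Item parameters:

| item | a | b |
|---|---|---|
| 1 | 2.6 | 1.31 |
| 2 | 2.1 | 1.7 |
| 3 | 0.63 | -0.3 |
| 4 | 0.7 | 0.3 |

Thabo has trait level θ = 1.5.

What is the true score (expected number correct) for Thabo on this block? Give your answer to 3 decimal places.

P(θ) = 1 / (1 + exp(−a(θ − b)))
P_1 = 1/(1+e^{-0.4940}) = 0.6210
P_2 = 1/(1+e^{0.4200}) = 0.3965
P_3 = 1/(1+e^{-1.1340}) = 0.7566
P_4 = 1/(1+e^{-0.8400}) = 0.6985
E[score] = 0.6210 + 0.3965 + 0.7566 + 0.6985 = 2.4726

2.473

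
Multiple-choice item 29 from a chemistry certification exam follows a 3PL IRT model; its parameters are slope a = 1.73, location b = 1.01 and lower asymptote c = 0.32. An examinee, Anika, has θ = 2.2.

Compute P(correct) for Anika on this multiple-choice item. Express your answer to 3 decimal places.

0.923

P(θ) = c + (1 − c) · 1 / (1 + exp(−a(θ − b)))
Exponent: 1.73 × (2.2 − 1.01) = 2.0587
1/(1 + e^{-2.0587}) = 0.8868
P = 0.32 + 0.68 × 0.8868 = 0.9230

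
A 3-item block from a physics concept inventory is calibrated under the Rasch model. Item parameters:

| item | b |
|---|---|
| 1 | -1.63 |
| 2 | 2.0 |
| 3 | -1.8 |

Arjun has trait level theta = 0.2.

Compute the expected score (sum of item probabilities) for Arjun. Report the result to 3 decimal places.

1.884

P(theta) = 1 / (1 + exp(−(theta − b)))
P_1 = 1/(1+e^{-1.8300}) = 0.8618
P_2 = 1/(1+e^{1.8000}) = 0.1419
P_3 = 1/(1+e^{-2.0000}) = 0.8808
E[score] = 0.8618 + 0.1419 + 0.8808 = 1.8844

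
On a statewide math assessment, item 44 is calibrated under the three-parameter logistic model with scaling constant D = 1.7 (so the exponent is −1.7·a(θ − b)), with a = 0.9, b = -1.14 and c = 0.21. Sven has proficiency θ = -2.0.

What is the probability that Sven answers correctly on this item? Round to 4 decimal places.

0.3771

P(θ) = c + (1 − c) · 1 / (1 + exp(−D·a(θ − b)))
Exponent: 1.7 × 0.9 × (-2.0 − (-1.14)) = -1.3158
1/(1 + e^{1.3158}) = 0.2115
P = 0.21 + 0.79 × 0.2115 = 0.3771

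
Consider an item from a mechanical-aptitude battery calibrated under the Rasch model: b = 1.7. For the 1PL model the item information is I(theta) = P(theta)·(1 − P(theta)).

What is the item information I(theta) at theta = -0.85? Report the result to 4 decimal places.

0.0672

P = 1/(1+e^{2.5500}) = 0.0724
P(1−P) = 0.0724 × 0.9276 = 0.0672
I = P(1−P) = 0.06718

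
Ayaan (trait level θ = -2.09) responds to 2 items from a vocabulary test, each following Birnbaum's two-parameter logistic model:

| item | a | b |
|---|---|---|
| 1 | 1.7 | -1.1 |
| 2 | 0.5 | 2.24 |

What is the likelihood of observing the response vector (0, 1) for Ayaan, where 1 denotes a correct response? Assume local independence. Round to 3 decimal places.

0.087

P(θ) = 1 / (1 + exp(−a(θ − b)))
P_1 = 1/(1+e^{1.6830}) = 0.1567
P_2 = 1/(1+e^{2.1650}) = 0.1029
L = (1−P_1) × P_2 = 0.8433 × 0.1029 = 0.08681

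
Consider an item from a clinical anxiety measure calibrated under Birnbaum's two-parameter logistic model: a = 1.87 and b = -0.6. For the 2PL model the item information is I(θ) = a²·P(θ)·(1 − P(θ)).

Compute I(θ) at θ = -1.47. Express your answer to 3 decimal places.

0.480

P = 1/(1+e^{1.6269}) = 0.1643
P(1−P) = 0.1643 × 0.8357 = 0.1373
I = a² × P(1−P) = 1.87² × 0.1373 = 0.48004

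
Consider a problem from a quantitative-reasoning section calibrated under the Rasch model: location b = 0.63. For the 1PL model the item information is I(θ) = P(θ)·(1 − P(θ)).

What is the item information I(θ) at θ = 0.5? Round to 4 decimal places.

0.2489

P = 1/(1+e^{0.1300}) = 0.4675
P(1−P) = 0.4675 × 0.5325 = 0.2489
I = P(1−P) = 0.24895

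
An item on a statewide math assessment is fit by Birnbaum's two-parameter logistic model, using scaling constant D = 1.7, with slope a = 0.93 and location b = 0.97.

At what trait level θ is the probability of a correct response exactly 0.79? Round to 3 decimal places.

P(θ) = 1 / (1 + exp(−D·a(θ − b)))
logit = ln(0.7900/0.2100) = 1.3249
θ = b + logit/(1.7·a) = 0.97 + 1.3249/1.5810 = 1.8080

1.808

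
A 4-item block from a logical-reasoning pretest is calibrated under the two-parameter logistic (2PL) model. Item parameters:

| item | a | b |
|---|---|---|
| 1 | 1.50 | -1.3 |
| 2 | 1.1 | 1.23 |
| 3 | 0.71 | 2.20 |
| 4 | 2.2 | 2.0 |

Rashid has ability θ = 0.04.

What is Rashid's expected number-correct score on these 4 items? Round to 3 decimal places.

1.285

P(θ) = 1 / (1 + exp(−a(θ − b)))
P_1 = 1/(1+e^{-2.0100}) = 0.8818
P_2 = 1/(1+e^{1.3090}) = 0.2127
P_3 = 1/(1+e^{1.5336}) = 0.1775
P_4 = 1/(1+e^{4.3120}) = 0.0132
E[score] = 0.8818 + 0.2127 + 0.1775 + 0.0132 = 1.2852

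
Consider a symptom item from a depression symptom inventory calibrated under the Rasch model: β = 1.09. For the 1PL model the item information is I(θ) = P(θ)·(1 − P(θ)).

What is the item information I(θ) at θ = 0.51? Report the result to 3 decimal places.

P = 1/(1+e^{0.5800}) = 0.3589
P(1−P) = 0.3589 × 0.6411 = 0.2301
I = P(1−P) = 0.23010

0.230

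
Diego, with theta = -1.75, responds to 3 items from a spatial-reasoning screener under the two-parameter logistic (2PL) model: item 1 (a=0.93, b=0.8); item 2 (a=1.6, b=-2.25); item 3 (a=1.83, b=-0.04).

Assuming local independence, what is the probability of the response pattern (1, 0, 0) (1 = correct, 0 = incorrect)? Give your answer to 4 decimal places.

0.0254

P(theta) = 1 / (1 + exp(−a(theta − b)))
P_1 = 1/(1+e^{2.3715}) = 0.0854
P_2 = 1/(1+e^{-0.8000}) = 0.6900
P_3 = 1/(1+e^{3.1293}) = 0.0419
L = P_1 × (1−P_2) × (1−P_3) = 0.0854 × 0.3100 × 0.9581 = 0.02536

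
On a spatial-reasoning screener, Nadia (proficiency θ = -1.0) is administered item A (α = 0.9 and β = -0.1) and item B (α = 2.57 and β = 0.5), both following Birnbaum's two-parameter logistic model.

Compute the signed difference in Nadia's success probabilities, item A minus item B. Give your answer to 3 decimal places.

0.287

P(θ) = 1 / (1 + exp(−α(θ − β)))
P_A = 0.3079
P_B = 0.0207
P_A − P_B = 0.2872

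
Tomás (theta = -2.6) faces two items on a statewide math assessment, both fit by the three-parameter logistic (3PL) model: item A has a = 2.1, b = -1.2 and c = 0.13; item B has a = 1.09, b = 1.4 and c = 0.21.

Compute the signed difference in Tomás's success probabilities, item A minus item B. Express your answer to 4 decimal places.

-0.0463

P(theta) = c + (1 − c) · 1 / (1 + exp(−a(theta − b)))
P_A = 0.1737
P_B = 0.2200
P_A − P_B = -0.0463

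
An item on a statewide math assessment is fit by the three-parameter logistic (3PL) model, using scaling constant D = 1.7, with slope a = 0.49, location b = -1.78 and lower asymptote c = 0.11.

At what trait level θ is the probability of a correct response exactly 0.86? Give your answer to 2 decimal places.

P(θ) = c + (1 − c) · 1 / (1 + exp(−D·a(θ − b)))
Remove guessing floor: (0.86 − 0.11)/(1 − 0.11) = 0.8427
logit = ln(0.8427/0.1573) = 1.6784
θ = b + logit/(1.7·a) = -1.78 + 1.6784/0.8330 = 0.2349

0.23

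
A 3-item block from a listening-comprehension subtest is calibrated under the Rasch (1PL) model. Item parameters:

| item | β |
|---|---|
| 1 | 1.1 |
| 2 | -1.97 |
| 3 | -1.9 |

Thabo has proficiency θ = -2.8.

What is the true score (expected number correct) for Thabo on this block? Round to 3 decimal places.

P(θ) = 1 / (1 + exp(−(θ − β)))
P_1 = 1/(1+e^{3.9000}) = 0.0198
P_2 = 1/(1+e^{0.8300}) = 0.3036
P_3 = 1/(1+e^{0.9000}) = 0.2891
E[score] = 0.0198 + 0.3036 + 0.2891 = 0.6125

0.613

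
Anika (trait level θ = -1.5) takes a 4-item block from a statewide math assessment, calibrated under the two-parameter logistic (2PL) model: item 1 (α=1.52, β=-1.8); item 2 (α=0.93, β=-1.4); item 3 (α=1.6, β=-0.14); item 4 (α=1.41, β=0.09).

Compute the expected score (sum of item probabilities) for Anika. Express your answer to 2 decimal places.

P(θ) = 1 / (1 + exp(−α(θ − β)))
P_1 = 1/(1+e^{-0.4560}) = 0.6121
P_2 = 1/(1+e^{0.0930}) = 0.4768
P_3 = 1/(1+e^{2.1760}) = 0.1019
P_4 = 1/(1+e^{2.2419}) = 0.0961
E[score] = 0.6121 + 0.4768 + 0.1019 + 0.0961 = 1.2868

1.29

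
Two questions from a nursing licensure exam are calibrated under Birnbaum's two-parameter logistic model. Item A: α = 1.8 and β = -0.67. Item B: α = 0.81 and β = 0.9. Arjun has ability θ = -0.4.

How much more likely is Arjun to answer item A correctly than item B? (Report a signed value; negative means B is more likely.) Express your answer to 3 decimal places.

0.361

P(θ) = 1 / (1 + exp(−α(θ − β)))
P_A = 0.6192
P_B = 0.2586
P_A − P_B = 0.3605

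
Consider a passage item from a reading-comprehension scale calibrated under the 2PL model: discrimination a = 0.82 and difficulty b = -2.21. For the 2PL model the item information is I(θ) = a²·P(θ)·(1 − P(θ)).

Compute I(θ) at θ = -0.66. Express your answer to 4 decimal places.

P = 1/(1+e^{-1.2710}) = 0.7809
P(1−P) = 0.7809 × 0.2191 = 0.1711
I = a² × P(1−P) = 0.82² × 0.1711 = 0.11504

0.1150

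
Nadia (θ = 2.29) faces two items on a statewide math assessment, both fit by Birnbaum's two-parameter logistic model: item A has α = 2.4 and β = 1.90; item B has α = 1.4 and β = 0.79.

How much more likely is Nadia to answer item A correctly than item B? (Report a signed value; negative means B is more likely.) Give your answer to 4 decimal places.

-0.1726

P(θ) = 1 / (1 + exp(−α(θ − β)))
P_A = 0.7183
P_B = 0.8909
P_A − P_B = -0.1726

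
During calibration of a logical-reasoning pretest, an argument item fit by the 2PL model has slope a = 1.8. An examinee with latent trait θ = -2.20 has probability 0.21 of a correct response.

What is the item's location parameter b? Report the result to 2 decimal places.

P(θ) = 1 / (1 + exp(−a(θ − b)))
logit(0.21) = ln(0.21/0.79) = -1.3249
b = θ − logit/(a) = -2.20 − (-1.3249)/1.8000 = -1.4639

-1.46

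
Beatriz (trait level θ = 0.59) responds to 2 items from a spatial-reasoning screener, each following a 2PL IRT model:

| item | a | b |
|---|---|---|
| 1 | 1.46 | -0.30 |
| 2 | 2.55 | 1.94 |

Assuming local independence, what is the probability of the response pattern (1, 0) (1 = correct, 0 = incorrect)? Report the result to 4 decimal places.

0.7614

P(θ) = 1 / (1 + exp(−a(θ − b)))
P_1 = 1/(1+e^{-1.2994}) = 0.7857
P_2 = 1/(1+e^{3.4425}) = 0.0310
L = P_1 × (1−P_2) = 0.7857 × 0.9690 = 0.76138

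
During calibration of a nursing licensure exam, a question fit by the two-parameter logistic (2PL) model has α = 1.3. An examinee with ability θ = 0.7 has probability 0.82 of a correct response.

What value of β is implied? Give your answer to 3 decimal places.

P(θ) = 1 / (1 + exp(−α(θ − β)))
logit(0.82) = ln(0.82/0.18) = 1.5163
β = θ − logit/(α) = 0.7 − 1.5163/1.3000 = -0.4664

-0.466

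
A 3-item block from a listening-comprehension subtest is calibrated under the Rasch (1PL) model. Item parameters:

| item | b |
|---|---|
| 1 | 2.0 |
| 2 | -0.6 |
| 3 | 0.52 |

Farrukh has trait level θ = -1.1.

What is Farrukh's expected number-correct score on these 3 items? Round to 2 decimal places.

P(θ) = 1 / (1 + exp(−(θ − b)))
P_1 = 1/(1+e^{3.1000}) = 0.0431
P_2 = 1/(1+e^{0.5000}) = 0.3775
P_3 = 1/(1+e^{1.6200}) = 0.1652
E[score] = 0.0431 + 0.3775 + 0.1652 = 0.5859

0.59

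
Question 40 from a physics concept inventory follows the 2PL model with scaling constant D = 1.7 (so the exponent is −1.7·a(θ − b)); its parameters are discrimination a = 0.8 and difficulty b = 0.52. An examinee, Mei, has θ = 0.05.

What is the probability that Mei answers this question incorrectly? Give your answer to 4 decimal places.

P(θ) = 1 / (1 + exp(−D·a(θ − b)))
Exponent: 1.7 × 0.8 × (0.05 − 0.52) = -0.6392
1/(1 + e^{0.6392}) = 0.3454
P = 0.3454
P(incorrect) = 1 − 0.3454 = 0.6546

0.6546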